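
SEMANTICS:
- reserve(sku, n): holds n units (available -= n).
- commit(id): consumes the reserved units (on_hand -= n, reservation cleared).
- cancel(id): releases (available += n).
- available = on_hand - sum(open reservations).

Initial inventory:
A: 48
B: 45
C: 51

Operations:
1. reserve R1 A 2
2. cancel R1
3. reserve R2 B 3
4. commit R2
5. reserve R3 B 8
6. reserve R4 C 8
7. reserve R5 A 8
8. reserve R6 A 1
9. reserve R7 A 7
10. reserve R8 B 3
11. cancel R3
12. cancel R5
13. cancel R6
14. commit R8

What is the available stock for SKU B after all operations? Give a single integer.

Answer: 39

Derivation:
Step 1: reserve R1 A 2 -> on_hand[A=48 B=45 C=51] avail[A=46 B=45 C=51] open={R1}
Step 2: cancel R1 -> on_hand[A=48 B=45 C=51] avail[A=48 B=45 C=51] open={}
Step 3: reserve R2 B 3 -> on_hand[A=48 B=45 C=51] avail[A=48 B=42 C=51] open={R2}
Step 4: commit R2 -> on_hand[A=48 B=42 C=51] avail[A=48 B=42 C=51] open={}
Step 5: reserve R3 B 8 -> on_hand[A=48 B=42 C=51] avail[A=48 B=34 C=51] open={R3}
Step 6: reserve R4 C 8 -> on_hand[A=48 B=42 C=51] avail[A=48 B=34 C=43] open={R3,R4}
Step 7: reserve R5 A 8 -> on_hand[A=48 B=42 C=51] avail[A=40 B=34 C=43] open={R3,R4,R5}
Step 8: reserve R6 A 1 -> on_hand[A=48 B=42 C=51] avail[A=39 B=34 C=43] open={R3,R4,R5,R6}
Step 9: reserve R7 A 7 -> on_hand[A=48 B=42 C=51] avail[A=32 B=34 C=43] open={R3,R4,R5,R6,R7}
Step 10: reserve R8 B 3 -> on_hand[A=48 B=42 C=51] avail[A=32 B=31 C=43] open={R3,R4,R5,R6,R7,R8}
Step 11: cancel R3 -> on_hand[A=48 B=42 C=51] avail[A=32 B=39 C=43] open={R4,R5,R6,R7,R8}
Step 12: cancel R5 -> on_hand[A=48 B=42 C=51] avail[A=40 B=39 C=43] open={R4,R6,R7,R8}
Step 13: cancel R6 -> on_hand[A=48 B=42 C=51] avail[A=41 B=39 C=43] open={R4,R7,R8}
Step 14: commit R8 -> on_hand[A=48 B=39 C=51] avail[A=41 B=39 C=43] open={R4,R7}
Final available[B] = 39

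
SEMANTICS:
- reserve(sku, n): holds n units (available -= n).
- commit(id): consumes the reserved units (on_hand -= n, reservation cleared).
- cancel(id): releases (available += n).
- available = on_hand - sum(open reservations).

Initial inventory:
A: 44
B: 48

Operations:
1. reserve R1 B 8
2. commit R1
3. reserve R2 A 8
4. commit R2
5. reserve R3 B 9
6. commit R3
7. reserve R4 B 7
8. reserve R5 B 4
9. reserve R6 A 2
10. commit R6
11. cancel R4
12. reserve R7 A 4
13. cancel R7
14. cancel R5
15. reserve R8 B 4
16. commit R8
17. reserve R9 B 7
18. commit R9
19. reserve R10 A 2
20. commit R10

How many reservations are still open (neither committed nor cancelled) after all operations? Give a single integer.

Answer: 0

Derivation:
Step 1: reserve R1 B 8 -> on_hand[A=44 B=48] avail[A=44 B=40] open={R1}
Step 2: commit R1 -> on_hand[A=44 B=40] avail[A=44 B=40] open={}
Step 3: reserve R2 A 8 -> on_hand[A=44 B=40] avail[A=36 B=40] open={R2}
Step 4: commit R2 -> on_hand[A=36 B=40] avail[A=36 B=40] open={}
Step 5: reserve R3 B 9 -> on_hand[A=36 B=40] avail[A=36 B=31] open={R3}
Step 6: commit R3 -> on_hand[A=36 B=31] avail[A=36 B=31] open={}
Step 7: reserve R4 B 7 -> on_hand[A=36 B=31] avail[A=36 B=24] open={R4}
Step 8: reserve R5 B 4 -> on_hand[A=36 B=31] avail[A=36 B=20] open={R4,R5}
Step 9: reserve R6 A 2 -> on_hand[A=36 B=31] avail[A=34 B=20] open={R4,R5,R6}
Step 10: commit R6 -> on_hand[A=34 B=31] avail[A=34 B=20] open={R4,R5}
Step 11: cancel R4 -> on_hand[A=34 B=31] avail[A=34 B=27] open={R5}
Step 12: reserve R7 A 4 -> on_hand[A=34 B=31] avail[A=30 B=27] open={R5,R7}
Step 13: cancel R7 -> on_hand[A=34 B=31] avail[A=34 B=27] open={R5}
Step 14: cancel R5 -> on_hand[A=34 B=31] avail[A=34 B=31] open={}
Step 15: reserve R8 B 4 -> on_hand[A=34 B=31] avail[A=34 B=27] open={R8}
Step 16: commit R8 -> on_hand[A=34 B=27] avail[A=34 B=27] open={}
Step 17: reserve R9 B 7 -> on_hand[A=34 B=27] avail[A=34 B=20] open={R9}
Step 18: commit R9 -> on_hand[A=34 B=20] avail[A=34 B=20] open={}
Step 19: reserve R10 A 2 -> on_hand[A=34 B=20] avail[A=32 B=20] open={R10}
Step 20: commit R10 -> on_hand[A=32 B=20] avail[A=32 B=20] open={}
Open reservations: [] -> 0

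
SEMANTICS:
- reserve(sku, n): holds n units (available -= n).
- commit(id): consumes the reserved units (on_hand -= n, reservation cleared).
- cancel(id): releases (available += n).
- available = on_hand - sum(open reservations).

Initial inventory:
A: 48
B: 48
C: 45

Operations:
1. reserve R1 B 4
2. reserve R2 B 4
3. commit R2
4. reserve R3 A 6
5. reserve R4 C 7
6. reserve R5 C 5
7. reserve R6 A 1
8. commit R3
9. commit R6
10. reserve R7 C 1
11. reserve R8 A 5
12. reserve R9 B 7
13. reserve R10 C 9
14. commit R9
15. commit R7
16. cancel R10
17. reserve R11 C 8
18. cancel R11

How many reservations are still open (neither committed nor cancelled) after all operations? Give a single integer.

Step 1: reserve R1 B 4 -> on_hand[A=48 B=48 C=45] avail[A=48 B=44 C=45] open={R1}
Step 2: reserve R2 B 4 -> on_hand[A=48 B=48 C=45] avail[A=48 B=40 C=45] open={R1,R2}
Step 3: commit R2 -> on_hand[A=48 B=44 C=45] avail[A=48 B=40 C=45] open={R1}
Step 4: reserve R3 A 6 -> on_hand[A=48 B=44 C=45] avail[A=42 B=40 C=45] open={R1,R3}
Step 5: reserve R4 C 7 -> on_hand[A=48 B=44 C=45] avail[A=42 B=40 C=38] open={R1,R3,R4}
Step 6: reserve R5 C 5 -> on_hand[A=48 B=44 C=45] avail[A=42 B=40 C=33] open={R1,R3,R4,R5}
Step 7: reserve R6 A 1 -> on_hand[A=48 B=44 C=45] avail[A=41 B=40 C=33] open={R1,R3,R4,R5,R6}
Step 8: commit R3 -> on_hand[A=42 B=44 C=45] avail[A=41 B=40 C=33] open={R1,R4,R5,R6}
Step 9: commit R6 -> on_hand[A=41 B=44 C=45] avail[A=41 B=40 C=33] open={R1,R4,R5}
Step 10: reserve R7 C 1 -> on_hand[A=41 B=44 C=45] avail[A=41 B=40 C=32] open={R1,R4,R5,R7}
Step 11: reserve R8 A 5 -> on_hand[A=41 B=44 C=45] avail[A=36 B=40 C=32] open={R1,R4,R5,R7,R8}
Step 12: reserve R9 B 7 -> on_hand[A=41 B=44 C=45] avail[A=36 B=33 C=32] open={R1,R4,R5,R7,R8,R9}
Step 13: reserve R10 C 9 -> on_hand[A=41 B=44 C=45] avail[A=36 B=33 C=23] open={R1,R10,R4,R5,R7,R8,R9}
Step 14: commit R9 -> on_hand[A=41 B=37 C=45] avail[A=36 B=33 C=23] open={R1,R10,R4,R5,R7,R8}
Step 15: commit R7 -> on_hand[A=41 B=37 C=44] avail[A=36 B=33 C=23] open={R1,R10,R4,R5,R8}
Step 16: cancel R10 -> on_hand[A=41 B=37 C=44] avail[A=36 B=33 C=32] open={R1,R4,R5,R8}
Step 17: reserve R11 C 8 -> on_hand[A=41 B=37 C=44] avail[A=36 B=33 C=24] open={R1,R11,R4,R5,R8}
Step 18: cancel R11 -> on_hand[A=41 B=37 C=44] avail[A=36 B=33 C=32] open={R1,R4,R5,R8}
Open reservations: ['R1', 'R4', 'R5', 'R8'] -> 4

Answer: 4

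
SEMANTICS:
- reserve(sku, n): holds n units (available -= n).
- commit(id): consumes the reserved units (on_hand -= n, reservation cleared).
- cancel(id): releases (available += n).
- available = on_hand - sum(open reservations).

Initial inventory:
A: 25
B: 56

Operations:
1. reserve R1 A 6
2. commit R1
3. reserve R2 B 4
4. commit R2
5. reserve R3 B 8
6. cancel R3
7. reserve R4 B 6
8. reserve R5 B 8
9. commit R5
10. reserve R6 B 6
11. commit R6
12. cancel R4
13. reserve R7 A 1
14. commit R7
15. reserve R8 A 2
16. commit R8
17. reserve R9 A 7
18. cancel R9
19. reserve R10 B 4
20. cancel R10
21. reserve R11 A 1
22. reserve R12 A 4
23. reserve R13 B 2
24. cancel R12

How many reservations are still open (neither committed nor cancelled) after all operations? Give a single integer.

Answer: 2

Derivation:
Step 1: reserve R1 A 6 -> on_hand[A=25 B=56] avail[A=19 B=56] open={R1}
Step 2: commit R1 -> on_hand[A=19 B=56] avail[A=19 B=56] open={}
Step 3: reserve R2 B 4 -> on_hand[A=19 B=56] avail[A=19 B=52] open={R2}
Step 4: commit R2 -> on_hand[A=19 B=52] avail[A=19 B=52] open={}
Step 5: reserve R3 B 8 -> on_hand[A=19 B=52] avail[A=19 B=44] open={R3}
Step 6: cancel R3 -> on_hand[A=19 B=52] avail[A=19 B=52] open={}
Step 7: reserve R4 B 6 -> on_hand[A=19 B=52] avail[A=19 B=46] open={R4}
Step 8: reserve R5 B 8 -> on_hand[A=19 B=52] avail[A=19 B=38] open={R4,R5}
Step 9: commit R5 -> on_hand[A=19 B=44] avail[A=19 B=38] open={R4}
Step 10: reserve R6 B 6 -> on_hand[A=19 B=44] avail[A=19 B=32] open={R4,R6}
Step 11: commit R6 -> on_hand[A=19 B=38] avail[A=19 B=32] open={R4}
Step 12: cancel R4 -> on_hand[A=19 B=38] avail[A=19 B=38] open={}
Step 13: reserve R7 A 1 -> on_hand[A=19 B=38] avail[A=18 B=38] open={R7}
Step 14: commit R7 -> on_hand[A=18 B=38] avail[A=18 B=38] open={}
Step 15: reserve R8 A 2 -> on_hand[A=18 B=38] avail[A=16 B=38] open={R8}
Step 16: commit R8 -> on_hand[A=16 B=38] avail[A=16 B=38] open={}
Step 17: reserve R9 A 7 -> on_hand[A=16 B=38] avail[A=9 B=38] open={R9}
Step 18: cancel R9 -> on_hand[A=16 B=38] avail[A=16 B=38] open={}
Step 19: reserve R10 B 4 -> on_hand[A=16 B=38] avail[A=16 B=34] open={R10}
Step 20: cancel R10 -> on_hand[A=16 B=38] avail[A=16 B=38] open={}
Step 21: reserve R11 A 1 -> on_hand[A=16 B=38] avail[A=15 B=38] open={R11}
Step 22: reserve R12 A 4 -> on_hand[A=16 B=38] avail[A=11 B=38] open={R11,R12}
Step 23: reserve R13 B 2 -> on_hand[A=16 B=38] avail[A=11 B=36] open={R11,R12,R13}
Step 24: cancel R12 -> on_hand[A=16 B=38] avail[A=15 B=36] open={R11,R13}
Open reservations: ['R11', 'R13'] -> 2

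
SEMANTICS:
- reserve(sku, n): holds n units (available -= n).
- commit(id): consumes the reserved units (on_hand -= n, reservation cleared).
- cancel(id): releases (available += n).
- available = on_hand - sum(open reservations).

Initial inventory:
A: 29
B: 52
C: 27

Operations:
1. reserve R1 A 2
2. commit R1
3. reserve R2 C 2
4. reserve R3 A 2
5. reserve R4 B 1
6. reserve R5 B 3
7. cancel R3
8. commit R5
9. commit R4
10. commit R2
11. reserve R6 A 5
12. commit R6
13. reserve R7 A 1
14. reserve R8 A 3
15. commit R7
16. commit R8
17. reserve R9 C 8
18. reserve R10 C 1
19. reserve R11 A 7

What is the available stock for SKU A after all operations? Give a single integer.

Step 1: reserve R1 A 2 -> on_hand[A=29 B=52 C=27] avail[A=27 B=52 C=27] open={R1}
Step 2: commit R1 -> on_hand[A=27 B=52 C=27] avail[A=27 B=52 C=27] open={}
Step 3: reserve R2 C 2 -> on_hand[A=27 B=52 C=27] avail[A=27 B=52 C=25] open={R2}
Step 4: reserve R3 A 2 -> on_hand[A=27 B=52 C=27] avail[A=25 B=52 C=25] open={R2,R3}
Step 5: reserve R4 B 1 -> on_hand[A=27 B=52 C=27] avail[A=25 B=51 C=25] open={R2,R3,R4}
Step 6: reserve R5 B 3 -> on_hand[A=27 B=52 C=27] avail[A=25 B=48 C=25] open={R2,R3,R4,R5}
Step 7: cancel R3 -> on_hand[A=27 B=52 C=27] avail[A=27 B=48 C=25] open={R2,R4,R5}
Step 8: commit R5 -> on_hand[A=27 B=49 C=27] avail[A=27 B=48 C=25] open={R2,R4}
Step 9: commit R4 -> on_hand[A=27 B=48 C=27] avail[A=27 B=48 C=25] open={R2}
Step 10: commit R2 -> on_hand[A=27 B=48 C=25] avail[A=27 B=48 C=25] open={}
Step 11: reserve R6 A 5 -> on_hand[A=27 B=48 C=25] avail[A=22 B=48 C=25] open={R6}
Step 12: commit R6 -> on_hand[A=22 B=48 C=25] avail[A=22 B=48 C=25] open={}
Step 13: reserve R7 A 1 -> on_hand[A=22 B=48 C=25] avail[A=21 B=48 C=25] open={R7}
Step 14: reserve R8 A 3 -> on_hand[A=22 B=48 C=25] avail[A=18 B=48 C=25] open={R7,R8}
Step 15: commit R7 -> on_hand[A=21 B=48 C=25] avail[A=18 B=48 C=25] open={R8}
Step 16: commit R8 -> on_hand[A=18 B=48 C=25] avail[A=18 B=48 C=25] open={}
Step 17: reserve R9 C 8 -> on_hand[A=18 B=48 C=25] avail[A=18 B=48 C=17] open={R9}
Step 18: reserve R10 C 1 -> on_hand[A=18 B=48 C=25] avail[A=18 B=48 C=16] open={R10,R9}
Step 19: reserve R11 A 7 -> on_hand[A=18 B=48 C=25] avail[A=11 B=48 C=16] open={R10,R11,R9}
Final available[A] = 11

Answer: 11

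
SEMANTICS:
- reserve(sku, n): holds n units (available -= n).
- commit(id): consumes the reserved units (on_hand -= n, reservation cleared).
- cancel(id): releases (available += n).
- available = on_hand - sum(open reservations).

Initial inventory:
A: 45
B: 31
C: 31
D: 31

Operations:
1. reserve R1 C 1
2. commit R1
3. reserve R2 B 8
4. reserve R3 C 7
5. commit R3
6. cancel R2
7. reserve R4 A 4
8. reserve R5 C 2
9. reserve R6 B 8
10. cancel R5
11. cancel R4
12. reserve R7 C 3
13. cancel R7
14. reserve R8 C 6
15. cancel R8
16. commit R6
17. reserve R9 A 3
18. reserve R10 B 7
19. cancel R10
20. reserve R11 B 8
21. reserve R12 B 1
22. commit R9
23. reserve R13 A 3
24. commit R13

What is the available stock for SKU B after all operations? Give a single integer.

Step 1: reserve R1 C 1 -> on_hand[A=45 B=31 C=31 D=31] avail[A=45 B=31 C=30 D=31] open={R1}
Step 2: commit R1 -> on_hand[A=45 B=31 C=30 D=31] avail[A=45 B=31 C=30 D=31] open={}
Step 3: reserve R2 B 8 -> on_hand[A=45 B=31 C=30 D=31] avail[A=45 B=23 C=30 D=31] open={R2}
Step 4: reserve R3 C 7 -> on_hand[A=45 B=31 C=30 D=31] avail[A=45 B=23 C=23 D=31] open={R2,R3}
Step 5: commit R3 -> on_hand[A=45 B=31 C=23 D=31] avail[A=45 B=23 C=23 D=31] open={R2}
Step 6: cancel R2 -> on_hand[A=45 B=31 C=23 D=31] avail[A=45 B=31 C=23 D=31] open={}
Step 7: reserve R4 A 4 -> on_hand[A=45 B=31 C=23 D=31] avail[A=41 B=31 C=23 D=31] open={R4}
Step 8: reserve R5 C 2 -> on_hand[A=45 B=31 C=23 D=31] avail[A=41 B=31 C=21 D=31] open={R4,R5}
Step 9: reserve R6 B 8 -> on_hand[A=45 B=31 C=23 D=31] avail[A=41 B=23 C=21 D=31] open={R4,R5,R6}
Step 10: cancel R5 -> on_hand[A=45 B=31 C=23 D=31] avail[A=41 B=23 C=23 D=31] open={R4,R6}
Step 11: cancel R4 -> on_hand[A=45 B=31 C=23 D=31] avail[A=45 B=23 C=23 D=31] open={R6}
Step 12: reserve R7 C 3 -> on_hand[A=45 B=31 C=23 D=31] avail[A=45 B=23 C=20 D=31] open={R6,R7}
Step 13: cancel R7 -> on_hand[A=45 B=31 C=23 D=31] avail[A=45 B=23 C=23 D=31] open={R6}
Step 14: reserve R8 C 6 -> on_hand[A=45 B=31 C=23 D=31] avail[A=45 B=23 C=17 D=31] open={R6,R8}
Step 15: cancel R8 -> on_hand[A=45 B=31 C=23 D=31] avail[A=45 B=23 C=23 D=31] open={R6}
Step 16: commit R6 -> on_hand[A=45 B=23 C=23 D=31] avail[A=45 B=23 C=23 D=31] open={}
Step 17: reserve R9 A 3 -> on_hand[A=45 B=23 C=23 D=31] avail[A=42 B=23 C=23 D=31] open={R9}
Step 18: reserve R10 B 7 -> on_hand[A=45 B=23 C=23 D=31] avail[A=42 B=16 C=23 D=31] open={R10,R9}
Step 19: cancel R10 -> on_hand[A=45 B=23 C=23 D=31] avail[A=42 B=23 C=23 D=31] open={R9}
Step 20: reserve R11 B 8 -> on_hand[A=45 B=23 C=23 D=31] avail[A=42 B=15 C=23 D=31] open={R11,R9}
Step 21: reserve R12 B 1 -> on_hand[A=45 B=23 C=23 D=31] avail[A=42 B=14 C=23 D=31] open={R11,R12,R9}
Step 22: commit R9 -> on_hand[A=42 B=23 C=23 D=31] avail[A=42 B=14 C=23 D=31] open={R11,R12}
Step 23: reserve R13 A 3 -> on_hand[A=42 B=23 C=23 D=31] avail[A=39 B=14 C=23 D=31] open={R11,R12,R13}
Step 24: commit R13 -> on_hand[A=39 B=23 C=23 D=31] avail[A=39 B=14 C=23 D=31] open={R11,R12}
Final available[B] = 14

Answer: 14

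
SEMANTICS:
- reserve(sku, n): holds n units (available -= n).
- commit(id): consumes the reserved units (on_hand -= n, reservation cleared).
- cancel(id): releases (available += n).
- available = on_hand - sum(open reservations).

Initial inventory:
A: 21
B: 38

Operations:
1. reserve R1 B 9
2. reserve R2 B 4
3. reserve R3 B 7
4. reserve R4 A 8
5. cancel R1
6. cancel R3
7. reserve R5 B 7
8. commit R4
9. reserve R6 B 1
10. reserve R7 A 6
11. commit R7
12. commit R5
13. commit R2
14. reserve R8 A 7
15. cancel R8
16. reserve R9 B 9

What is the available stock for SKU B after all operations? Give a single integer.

Step 1: reserve R1 B 9 -> on_hand[A=21 B=38] avail[A=21 B=29] open={R1}
Step 2: reserve R2 B 4 -> on_hand[A=21 B=38] avail[A=21 B=25] open={R1,R2}
Step 3: reserve R3 B 7 -> on_hand[A=21 B=38] avail[A=21 B=18] open={R1,R2,R3}
Step 4: reserve R4 A 8 -> on_hand[A=21 B=38] avail[A=13 B=18] open={R1,R2,R3,R4}
Step 5: cancel R1 -> on_hand[A=21 B=38] avail[A=13 B=27] open={R2,R3,R4}
Step 6: cancel R3 -> on_hand[A=21 B=38] avail[A=13 B=34] open={R2,R4}
Step 7: reserve R5 B 7 -> on_hand[A=21 B=38] avail[A=13 B=27] open={R2,R4,R5}
Step 8: commit R4 -> on_hand[A=13 B=38] avail[A=13 B=27] open={R2,R5}
Step 9: reserve R6 B 1 -> on_hand[A=13 B=38] avail[A=13 B=26] open={R2,R5,R6}
Step 10: reserve R7 A 6 -> on_hand[A=13 B=38] avail[A=7 B=26] open={R2,R5,R6,R7}
Step 11: commit R7 -> on_hand[A=7 B=38] avail[A=7 B=26] open={R2,R5,R6}
Step 12: commit R5 -> on_hand[A=7 B=31] avail[A=7 B=26] open={R2,R6}
Step 13: commit R2 -> on_hand[A=7 B=27] avail[A=7 B=26] open={R6}
Step 14: reserve R8 A 7 -> on_hand[A=7 B=27] avail[A=0 B=26] open={R6,R8}
Step 15: cancel R8 -> on_hand[A=7 B=27] avail[A=7 B=26] open={R6}
Step 16: reserve R9 B 9 -> on_hand[A=7 B=27] avail[A=7 B=17] open={R6,R9}
Final available[B] = 17

Answer: 17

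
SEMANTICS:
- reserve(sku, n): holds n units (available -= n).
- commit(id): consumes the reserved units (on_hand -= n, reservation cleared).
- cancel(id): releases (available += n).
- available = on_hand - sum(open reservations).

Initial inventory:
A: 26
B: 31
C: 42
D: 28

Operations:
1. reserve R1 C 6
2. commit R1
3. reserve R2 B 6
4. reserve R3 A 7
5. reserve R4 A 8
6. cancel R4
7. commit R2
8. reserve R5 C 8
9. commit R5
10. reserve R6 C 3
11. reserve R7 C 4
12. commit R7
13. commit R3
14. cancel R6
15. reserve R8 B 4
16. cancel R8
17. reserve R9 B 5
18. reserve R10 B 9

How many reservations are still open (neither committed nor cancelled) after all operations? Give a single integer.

Step 1: reserve R1 C 6 -> on_hand[A=26 B=31 C=42 D=28] avail[A=26 B=31 C=36 D=28] open={R1}
Step 2: commit R1 -> on_hand[A=26 B=31 C=36 D=28] avail[A=26 B=31 C=36 D=28] open={}
Step 3: reserve R2 B 6 -> on_hand[A=26 B=31 C=36 D=28] avail[A=26 B=25 C=36 D=28] open={R2}
Step 4: reserve R3 A 7 -> on_hand[A=26 B=31 C=36 D=28] avail[A=19 B=25 C=36 D=28] open={R2,R3}
Step 5: reserve R4 A 8 -> on_hand[A=26 B=31 C=36 D=28] avail[A=11 B=25 C=36 D=28] open={R2,R3,R4}
Step 6: cancel R4 -> on_hand[A=26 B=31 C=36 D=28] avail[A=19 B=25 C=36 D=28] open={R2,R3}
Step 7: commit R2 -> on_hand[A=26 B=25 C=36 D=28] avail[A=19 B=25 C=36 D=28] open={R3}
Step 8: reserve R5 C 8 -> on_hand[A=26 B=25 C=36 D=28] avail[A=19 B=25 C=28 D=28] open={R3,R5}
Step 9: commit R5 -> on_hand[A=26 B=25 C=28 D=28] avail[A=19 B=25 C=28 D=28] open={R3}
Step 10: reserve R6 C 3 -> on_hand[A=26 B=25 C=28 D=28] avail[A=19 B=25 C=25 D=28] open={R3,R6}
Step 11: reserve R7 C 4 -> on_hand[A=26 B=25 C=28 D=28] avail[A=19 B=25 C=21 D=28] open={R3,R6,R7}
Step 12: commit R7 -> on_hand[A=26 B=25 C=24 D=28] avail[A=19 B=25 C=21 D=28] open={R3,R6}
Step 13: commit R3 -> on_hand[A=19 B=25 C=24 D=28] avail[A=19 B=25 C=21 D=28] open={R6}
Step 14: cancel R6 -> on_hand[A=19 B=25 C=24 D=28] avail[A=19 B=25 C=24 D=28] open={}
Step 15: reserve R8 B 4 -> on_hand[A=19 B=25 C=24 D=28] avail[A=19 B=21 C=24 D=28] open={R8}
Step 16: cancel R8 -> on_hand[A=19 B=25 C=24 D=28] avail[A=19 B=25 C=24 D=28] open={}
Step 17: reserve R9 B 5 -> on_hand[A=19 B=25 C=24 D=28] avail[A=19 B=20 C=24 D=28] open={R9}
Step 18: reserve R10 B 9 -> on_hand[A=19 B=25 C=24 D=28] avail[A=19 B=11 C=24 D=28] open={R10,R9}
Open reservations: ['R10', 'R9'] -> 2

Answer: 2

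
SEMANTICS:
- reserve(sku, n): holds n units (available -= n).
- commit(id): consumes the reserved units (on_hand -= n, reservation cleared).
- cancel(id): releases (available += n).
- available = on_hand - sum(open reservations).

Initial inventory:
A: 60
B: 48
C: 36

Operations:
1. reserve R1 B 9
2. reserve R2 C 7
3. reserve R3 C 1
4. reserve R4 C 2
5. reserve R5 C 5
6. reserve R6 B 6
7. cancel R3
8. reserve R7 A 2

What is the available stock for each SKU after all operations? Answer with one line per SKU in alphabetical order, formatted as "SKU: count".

Step 1: reserve R1 B 9 -> on_hand[A=60 B=48 C=36] avail[A=60 B=39 C=36] open={R1}
Step 2: reserve R2 C 7 -> on_hand[A=60 B=48 C=36] avail[A=60 B=39 C=29] open={R1,R2}
Step 3: reserve R3 C 1 -> on_hand[A=60 B=48 C=36] avail[A=60 B=39 C=28] open={R1,R2,R3}
Step 4: reserve R4 C 2 -> on_hand[A=60 B=48 C=36] avail[A=60 B=39 C=26] open={R1,R2,R3,R4}
Step 5: reserve R5 C 5 -> on_hand[A=60 B=48 C=36] avail[A=60 B=39 C=21] open={R1,R2,R3,R4,R5}
Step 6: reserve R6 B 6 -> on_hand[A=60 B=48 C=36] avail[A=60 B=33 C=21] open={R1,R2,R3,R4,R5,R6}
Step 7: cancel R3 -> on_hand[A=60 B=48 C=36] avail[A=60 B=33 C=22] open={R1,R2,R4,R5,R6}
Step 8: reserve R7 A 2 -> on_hand[A=60 B=48 C=36] avail[A=58 B=33 C=22] open={R1,R2,R4,R5,R6,R7}

Answer: A: 58
B: 33
C: 22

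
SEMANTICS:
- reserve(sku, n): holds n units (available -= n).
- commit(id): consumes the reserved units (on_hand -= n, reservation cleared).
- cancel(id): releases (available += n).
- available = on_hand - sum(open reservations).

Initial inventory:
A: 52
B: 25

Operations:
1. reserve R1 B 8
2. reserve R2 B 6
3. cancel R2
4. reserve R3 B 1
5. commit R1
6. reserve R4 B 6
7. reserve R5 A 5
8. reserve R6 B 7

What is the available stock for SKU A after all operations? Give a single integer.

Step 1: reserve R1 B 8 -> on_hand[A=52 B=25] avail[A=52 B=17] open={R1}
Step 2: reserve R2 B 6 -> on_hand[A=52 B=25] avail[A=52 B=11] open={R1,R2}
Step 3: cancel R2 -> on_hand[A=52 B=25] avail[A=52 B=17] open={R1}
Step 4: reserve R3 B 1 -> on_hand[A=52 B=25] avail[A=52 B=16] open={R1,R3}
Step 5: commit R1 -> on_hand[A=52 B=17] avail[A=52 B=16] open={R3}
Step 6: reserve R4 B 6 -> on_hand[A=52 B=17] avail[A=52 B=10] open={R3,R4}
Step 7: reserve R5 A 5 -> on_hand[A=52 B=17] avail[A=47 B=10] open={R3,R4,R5}
Step 8: reserve R6 B 7 -> on_hand[A=52 B=17] avail[A=47 B=3] open={R3,R4,R5,R6}
Final available[A] = 47

Answer: 47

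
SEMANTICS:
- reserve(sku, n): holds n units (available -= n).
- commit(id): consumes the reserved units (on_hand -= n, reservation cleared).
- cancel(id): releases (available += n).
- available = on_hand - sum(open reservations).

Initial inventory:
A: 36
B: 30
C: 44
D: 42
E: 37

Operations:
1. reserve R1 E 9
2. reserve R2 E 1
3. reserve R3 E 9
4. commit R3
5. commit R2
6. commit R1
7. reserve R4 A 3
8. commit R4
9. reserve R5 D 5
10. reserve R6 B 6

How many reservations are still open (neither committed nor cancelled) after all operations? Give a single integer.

Answer: 2

Derivation:
Step 1: reserve R1 E 9 -> on_hand[A=36 B=30 C=44 D=42 E=37] avail[A=36 B=30 C=44 D=42 E=28] open={R1}
Step 2: reserve R2 E 1 -> on_hand[A=36 B=30 C=44 D=42 E=37] avail[A=36 B=30 C=44 D=42 E=27] open={R1,R2}
Step 3: reserve R3 E 9 -> on_hand[A=36 B=30 C=44 D=42 E=37] avail[A=36 B=30 C=44 D=42 E=18] open={R1,R2,R3}
Step 4: commit R3 -> on_hand[A=36 B=30 C=44 D=42 E=28] avail[A=36 B=30 C=44 D=42 E=18] open={R1,R2}
Step 5: commit R2 -> on_hand[A=36 B=30 C=44 D=42 E=27] avail[A=36 B=30 C=44 D=42 E=18] open={R1}
Step 6: commit R1 -> on_hand[A=36 B=30 C=44 D=42 E=18] avail[A=36 B=30 C=44 D=42 E=18] open={}
Step 7: reserve R4 A 3 -> on_hand[A=36 B=30 C=44 D=42 E=18] avail[A=33 B=30 C=44 D=42 E=18] open={R4}
Step 8: commit R4 -> on_hand[A=33 B=30 C=44 D=42 E=18] avail[A=33 B=30 C=44 D=42 E=18] open={}
Step 9: reserve R5 D 5 -> on_hand[A=33 B=30 C=44 D=42 E=18] avail[A=33 B=30 C=44 D=37 E=18] open={R5}
Step 10: reserve R6 B 6 -> on_hand[A=33 B=30 C=44 D=42 E=18] avail[A=33 B=24 C=44 D=37 E=18] open={R5,R6}
Open reservations: ['R5', 'R6'] -> 2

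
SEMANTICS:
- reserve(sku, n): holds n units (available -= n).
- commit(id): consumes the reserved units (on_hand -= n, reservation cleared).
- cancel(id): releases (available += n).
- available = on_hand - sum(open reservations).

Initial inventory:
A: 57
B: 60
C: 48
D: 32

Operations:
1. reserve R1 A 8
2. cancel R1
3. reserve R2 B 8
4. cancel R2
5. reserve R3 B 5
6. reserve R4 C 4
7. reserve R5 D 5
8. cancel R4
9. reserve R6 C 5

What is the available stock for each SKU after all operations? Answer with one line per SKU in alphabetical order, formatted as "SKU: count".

Step 1: reserve R1 A 8 -> on_hand[A=57 B=60 C=48 D=32] avail[A=49 B=60 C=48 D=32] open={R1}
Step 2: cancel R1 -> on_hand[A=57 B=60 C=48 D=32] avail[A=57 B=60 C=48 D=32] open={}
Step 3: reserve R2 B 8 -> on_hand[A=57 B=60 C=48 D=32] avail[A=57 B=52 C=48 D=32] open={R2}
Step 4: cancel R2 -> on_hand[A=57 B=60 C=48 D=32] avail[A=57 B=60 C=48 D=32] open={}
Step 5: reserve R3 B 5 -> on_hand[A=57 B=60 C=48 D=32] avail[A=57 B=55 C=48 D=32] open={R3}
Step 6: reserve R4 C 4 -> on_hand[A=57 B=60 C=48 D=32] avail[A=57 B=55 C=44 D=32] open={R3,R4}
Step 7: reserve R5 D 5 -> on_hand[A=57 B=60 C=48 D=32] avail[A=57 B=55 C=44 D=27] open={R3,R4,R5}
Step 8: cancel R4 -> on_hand[A=57 B=60 C=48 D=32] avail[A=57 B=55 C=48 D=27] open={R3,R5}
Step 9: reserve R6 C 5 -> on_hand[A=57 B=60 C=48 D=32] avail[A=57 B=55 C=43 D=27] open={R3,R5,R6}

Answer: A: 57
B: 55
C: 43
D: 27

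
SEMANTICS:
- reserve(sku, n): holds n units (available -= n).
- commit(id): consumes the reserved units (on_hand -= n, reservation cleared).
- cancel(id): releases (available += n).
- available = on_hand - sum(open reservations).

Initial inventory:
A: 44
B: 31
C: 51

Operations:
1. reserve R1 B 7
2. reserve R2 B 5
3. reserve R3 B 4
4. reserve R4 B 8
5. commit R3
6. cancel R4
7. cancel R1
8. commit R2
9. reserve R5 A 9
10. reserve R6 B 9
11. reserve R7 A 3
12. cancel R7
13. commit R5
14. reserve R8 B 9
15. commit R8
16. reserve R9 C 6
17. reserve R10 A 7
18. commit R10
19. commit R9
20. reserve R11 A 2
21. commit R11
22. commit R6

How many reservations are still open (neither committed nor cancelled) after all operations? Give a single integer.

Step 1: reserve R1 B 7 -> on_hand[A=44 B=31 C=51] avail[A=44 B=24 C=51] open={R1}
Step 2: reserve R2 B 5 -> on_hand[A=44 B=31 C=51] avail[A=44 B=19 C=51] open={R1,R2}
Step 3: reserve R3 B 4 -> on_hand[A=44 B=31 C=51] avail[A=44 B=15 C=51] open={R1,R2,R3}
Step 4: reserve R4 B 8 -> on_hand[A=44 B=31 C=51] avail[A=44 B=7 C=51] open={R1,R2,R3,R4}
Step 5: commit R3 -> on_hand[A=44 B=27 C=51] avail[A=44 B=7 C=51] open={R1,R2,R4}
Step 6: cancel R4 -> on_hand[A=44 B=27 C=51] avail[A=44 B=15 C=51] open={R1,R2}
Step 7: cancel R1 -> on_hand[A=44 B=27 C=51] avail[A=44 B=22 C=51] open={R2}
Step 8: commit R2 -> on_hand[A=44 B=22 C=51] avail[A=44 B=22 C=51] open={}
Step 9: reserve R5 A 9 -> on_hand[A=44 B=22 C=51] avail[A=35 B=22 C=51] open={R5}
Step 10: reserve R6 B 9 -> on_hand[A=44 B=22 C=51] avail[A=35 B=13 C=51] open={R5,R6}
Step 11: reserve R7 A 3 -> on_hand[A=44 B=22 C=51] avail[A=32 B=13 C=51] open={R5,R6,R7}
Step 12: cancel R7 -> on_hand[A=44 B=22 C=51] avail[A=35 B=13 C=51] open={R5,R6}
Step 13: commit R5 -> on_hand[A=35 B=22 C=51] avail[A=35 B=13 C=51] open={R6}
Step 14: reserve R8 B 9 -> on_hand[A=35 B=22 C=51] avail[A=35 B=4 C=51] open={R6,R8}
Step 15: commit R8 -> on_hand[A=35 B=13 C=51] avail[A=35 B=4 C=51] open={R6}
Step 16: reserve R9 C 6 -> on_hand[A=35 B=13 C=51] avail[A=35 B=4 C=45] open={R6,R9}
Step 17: reserve R10 A 7 -> on_hand[A=35 B=13 C=51] avail[A=28 B=4 C=45] open={R10,R6,R9}
Step 18: commit R10 -> on_hand[A=28 B=13 C=51] avail[A=28 B=4 C=45] open={R6,R9}
Step 19: commit R9 -> on_hand[A=28 B=13 C=45] avail[A=28 B=4 C=45] open={R6}
Step 20: reserve R11 A 2 -> on_hand[A=28 B=13 C=45] avail[A=26 B=4 C=45] open={R11,R6}
Step 21: commit R11 -> on_hand[A=26 B=13 C=45] avail[A=26 B=4 C=45] open={R6}
Step 22: commit R6 -> on_hand[A=26 B=4 C=45] avail[A=26 B=4 C=45] open={}
Open reservations: [] -> 0

Answer: 0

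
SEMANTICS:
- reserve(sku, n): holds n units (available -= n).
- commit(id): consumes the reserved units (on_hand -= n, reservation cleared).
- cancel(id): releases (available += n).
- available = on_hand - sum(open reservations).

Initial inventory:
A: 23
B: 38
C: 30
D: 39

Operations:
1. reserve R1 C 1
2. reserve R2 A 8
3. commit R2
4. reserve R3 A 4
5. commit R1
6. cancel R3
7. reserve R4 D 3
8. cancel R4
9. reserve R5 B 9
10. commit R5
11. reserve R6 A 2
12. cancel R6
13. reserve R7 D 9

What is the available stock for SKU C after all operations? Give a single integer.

Answer: 29

Derivation:
Step 1: reserve R1 C 1 -> on_hand[A=23 B=38 C=30 D=39] avail[A=23 B=38 C=29 D=39] open={R1}
Step 2: reserve R2 A 8 -> on_hand[A=23 B=38 C=30 D=39] avail[A=15 B=38 C=29 D=39] open={R1,R2}
Step 3: commit R2 -> on_hand[A=15 B=38 C=30 D=39] avail[A=15 B=38 C=29 D=39] open={R1}
Step 4: reserve R3 A 4 -> on_hand[A=15 B=38 C=30 D=39] avail[A=11 B=38 C=29 D=39] open={R1,R3}
Step 5: commit R1 -> on_hand[A=15 B=38 C=29 D=39] avail[A=11 B=38 C=29 D=39] open={R3}
Step 6: cancel R3 -> on_hand[A=15 B=38 C=29 D=39] avail[A=15 B=38 C=29 D=39] open={}
Step 7: reserve R4 D 3 -> on_hand[A=15 B=38 C=29 D=39] avail[A=15 B=38 C=29 D=36] open={R4}
Step 8: cancel R4 -> on_hand[A=15 B=38 C=29 D=39] avail[A=15 B=38 C=29 D=39] open={}
Step 9: reserve R5 B 9 -> on_hand[A=15 B=38 C=29 D=39] avail[A=15 B=29 C=29 D=39] open={R5}
Step 10: commit R5 -> on_hand[A=15 B=29 C=29 D=39] avail[A=15 B=29 C=29 D=39] open={}
Step 11: reserve R6 A 2 -> on_hand[A=15 B=29 C=29 D=39] avail[A=13 B=29 C=29 D=39] open={R6}
Step 12: cancel R6 -> on_hand[A=15 B=29 C=29 D=39] avail[A=15 B=29 C=29 D=39] open={}
Step 13: reserve R7 D 9 -> on_hand[A=15 B=29 C=29 D=39] avail[A=15 B=29 C=29 D=30] open={R7}
Final available[C] = 29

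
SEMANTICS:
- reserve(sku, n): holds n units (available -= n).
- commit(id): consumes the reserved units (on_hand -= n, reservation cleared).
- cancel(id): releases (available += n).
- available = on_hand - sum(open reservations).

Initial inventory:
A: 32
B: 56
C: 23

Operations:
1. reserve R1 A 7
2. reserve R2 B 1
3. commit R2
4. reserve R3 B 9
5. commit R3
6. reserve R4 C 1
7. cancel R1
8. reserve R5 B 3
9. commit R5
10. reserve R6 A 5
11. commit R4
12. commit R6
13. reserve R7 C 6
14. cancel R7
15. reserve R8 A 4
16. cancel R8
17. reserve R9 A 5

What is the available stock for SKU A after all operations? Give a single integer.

Answer: 22

Derivation:
Step 1: reserve R1 A 7 -> on_hand[A=32 B=56 C=23] avail[A=25 B=56 C=23] open={R1}
Step 2: reserve R2 B 1 -> on_hand[A=32 B=56 C=23] avail[A=25 B=55 C=23] open={R1,R2}
Step 3: commit R2 -> on_hand[A=32 B=55 C=23] avail[A=25 B=55 C=23] open={R1}
Step 4: reserve R3 B 9 -> on_hand[A=32 B=55 C=23] avail[A=25 B=46 C=23] open={R1,R3}
Step 5: commit R3 -> on_hand[A=32 B=46 C=23] avail[A=25 B=46 C=23] open={R1}
Step 6: reserve R4 C 1 -> on_hand[A=32 B=46 C=23] avail[A=25 B=46 C=22] open={R1,R4}
Step 7: cancel R1 -> on_hand[A=32 B=46 C=23] avail[A=32 B=46 C=22] open={R4}
Step 8: reserve R5 B 3 -> on_hand[A=32 B=46 C=23] avail[A=32 B=43 C=22] open={R4,R5}
Step 9: commit R5 -> on_hand[A=32 B=43 C=23] avail[A=32 B=43 C=22] open={R4}
Step 10: reserve R6 A 5 -> on_hand[A=32 B=43 C=23] avail[A=27 B=43 C=22] open={R4,R6}
Step 11: commit R4 -> on_hand[A=32 B=43 C=22] avail[A=27 B=43 C=22] open={R6}
Step 12: commit R6 -> on_hand[A=27 B=43 C=22] avail[A=27 B=43 C=22] open={}
Step 13: reserve R7 C 6 -> on_hand[A=27 B=43 C=22] avail[A=27 B=43 C=16] open={R7}
Step 14: cancel R7 -> on_hand[A=27 B=43 C=22] avail[A=27 B=43 C=22] open={}
Step 15: reserve R8 A 4 -> on_hand[A=27 B=43 C=22] avail[A=23 B=43 C=22] open={R8}
Step 16: cancel R8 -> on_hand[A=27 B=43 C=22] avail[A=27 B=43 C=22] open={}
Step 17: reserve R9 A 5 -> on_hand[A=27 B=43 C=22] avail[A=22 B=43 C=22] open={R9}
Final available[A] = 22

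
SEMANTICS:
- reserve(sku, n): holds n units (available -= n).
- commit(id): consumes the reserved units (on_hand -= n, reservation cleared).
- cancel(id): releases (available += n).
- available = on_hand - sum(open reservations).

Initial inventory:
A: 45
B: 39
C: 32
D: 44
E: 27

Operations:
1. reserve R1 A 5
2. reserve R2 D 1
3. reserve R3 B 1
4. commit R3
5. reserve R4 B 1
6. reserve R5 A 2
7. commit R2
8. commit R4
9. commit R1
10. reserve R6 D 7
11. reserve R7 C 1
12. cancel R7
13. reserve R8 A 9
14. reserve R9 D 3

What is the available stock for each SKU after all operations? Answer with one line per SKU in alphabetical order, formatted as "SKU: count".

Answer: A: 29
B: 37
C: 32
D: 33
E: 27

Derivation:
Step 1: reserve R1 A 5 -> on_hand[A=45 B=39 C=32 D=44 E=27] avail[A=40 B=39 C=32 D=44 E=27] open={R1}
Step 2: reserve R2 D 1 -> on_hand[A=45 B=39 C=32 D=44 E=27] avail[A=40 B=39 C=32 D=43 E=27] open={R1,R2}
Step 3: reserve R3 B 1 -> on_hand[A=45 B=39 C=32 D=44 E=27] avail[A=40 B=38 C=32 D=43 E=27] open={R1,R2,R3}
Step 4: commit R3 -> on_hand[A=45 B=38 C=32 D=44 E=27] avail[A=40 B=38 C=32 D=43 E=27] open={R1,R2}
Step 5: reserve R4 B 1 -> on_hand[A=45 B=38 C=32 D=44 E=27] avail[A=40 B=37 C=32 D=43 E=27] open={R1,R2,R4}
Step 6: reserve R5 A 2 -> on_hand[A=45 B=38 C=32 D=44 E=27] avail[A=38 B=37 C=32 D=43 E=27] open={R1,R2,R4,R5}
Step 7: commit R2 -> on_hand[A=45 B=38 C=32 D=43 E=27] avail[A=38 B=37 C=32 D=43 E=27] open={R1,R4,R5}
Step 8: commit R4 -> on_hand[A=45 B=37 C=32 D=43 E=27] avail[A=38 B=37 C=32 D=43 E=27] open={R1,R5}
Step 9: commit R1 -> on_hand[A=40 B=37 C=32 D=43 E=27] avail[A=38 B=37 C=32 D=43 E=27] open={R5}
Step 10: reserve R6 D 7 -> on_hand[A=40 B=37 C=32 D=43 E=27] avail[A=38 B=37 C=32 D=36 E=27] open={R5,R6}
Step 11: reserve R7 C 1 -> on_hand[A=40 B=37 C=32 D=43 E=27] avail[A=38 B=37 C=31 D=36 E=27] open={R5,R6,R7}
Step 12: cancel R7 -> on_hand[A=40 B=37 C=32 D=43 E=27] avail[A=38 B=37 C=32 D=36 E=27] open={R5,R6}
Step 13: reserve R8 A 9 -> on_hand[A=40 B=37 C=32 D=43 E=27] avail[A=29 B=37 C=32 D=36 E=27] open={R5,R6,R8}
Step 14: reserve R9 D 3 -> on_hand[A=40 B=37 C=32 D=43 E=27] avail[A=29 B=37 C=32 D=33 E=27] open={R5,R6,R8,R9}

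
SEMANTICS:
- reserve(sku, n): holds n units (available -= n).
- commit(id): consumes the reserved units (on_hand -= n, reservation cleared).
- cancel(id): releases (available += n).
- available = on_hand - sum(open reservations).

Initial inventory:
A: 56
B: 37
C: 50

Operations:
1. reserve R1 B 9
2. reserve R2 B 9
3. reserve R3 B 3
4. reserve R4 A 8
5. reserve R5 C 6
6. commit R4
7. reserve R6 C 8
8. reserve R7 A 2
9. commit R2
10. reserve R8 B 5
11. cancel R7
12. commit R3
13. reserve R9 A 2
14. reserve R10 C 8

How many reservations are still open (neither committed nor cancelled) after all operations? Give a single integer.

Answer: 6

Derivation:
Step 1: reserve R1 B 9 -> on_hand[A=56 B=37 C=50] avail[A=56 B=28 C=50] open={R1}
Step 2: reserve R2 B 9 -> on_hand[A=56 B=37 C=50] avail[A=56 B=19 C=50] open={R1,R2}
Step 3: reserve R3 B 3 -> on_hand[A=56 B=37 C=50] avail[A=56 B=16 C=50] open={R1,R2,R3}
Step 4: reserve R4 A 8 -> on_hand[A=56 B=37 C=50] avail[A=48 B=16 C=50] open={R1,R2,R3,R4}
Step 5: reserve R5 C 6 -> on_hand[A=56 B=37 C=50] avail[A=48 B=16 C=44] open={R1,R2,R3,R4,R5}
Step 6: commit R4 -> on_hand[A=48 B=37 C=50] avail[A=48 B=16 C=44] open={R1,R2,R3,R5}
Step 7: reserve R6 C 8 -> on_hand[A=48 B=37 C=50] avail[A=48 B=16 C=36] open={R1,R2,R3,R5,R6}
Step 8: reserve R7 A 2 -> on_hand[A=48 B=37 C=50] avail[A=46 B=16 C=36] open={R1,R2,R3,R5,R6,R7}
Step 9: commit R2 -> on_hand[A=48 B=28 C=50] avail[A=46 B=16 C=36] open={R1,R3,R5,R6,R7}
Step 10: reserve R8 B 5 -> on_hand[A=48 B=28 C=50] avail[A=46 B=11 C=36] open={R1,R3,R5,R6,R7,R8}
Step 11: cancel R7 -> on_hand[A=48 B=28 C=50] avail[A=48 B=11 C=36] open={R1,R3,R5,R6,R8}
Step 12: commit R3 -> on_hand[A=48 B=25 C=50] avail[A=48 B=11 C=36] open={R1,R5,R6,R8}
Step 13: reserve R9 A 2 -> on_hand[A=48 B=25 C=50] avail[A=46 B=11 C=36] open={R1,R5,R6,R8,R9}
Step 14: reserve R10 C 8 -> on_hand[A=48 B=25 C=50] avail[A=46 B=11 C=28] open={R1,R10,R5,R6,R8,R9}
Open reservations: ['R1', 'R10', 'R5', 'R6', 'R8', 'R9'] -> 6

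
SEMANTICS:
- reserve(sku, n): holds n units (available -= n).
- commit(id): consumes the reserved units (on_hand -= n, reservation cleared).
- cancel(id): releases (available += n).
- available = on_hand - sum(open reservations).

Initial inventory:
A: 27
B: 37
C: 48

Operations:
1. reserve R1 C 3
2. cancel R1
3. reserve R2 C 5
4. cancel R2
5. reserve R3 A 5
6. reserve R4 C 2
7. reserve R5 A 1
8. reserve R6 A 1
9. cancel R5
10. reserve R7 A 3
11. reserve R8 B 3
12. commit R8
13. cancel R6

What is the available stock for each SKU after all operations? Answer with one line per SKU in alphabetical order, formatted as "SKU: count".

Answer: A: 19
B: 34
C: 46

Derivation:
Step 1: reserve R1 C 3 -> on_hand[A=27 B=37 C=48] avail[A=27 B=37 C=45] open={R1}
Step 2: cancel R1 -> on_hand[A=27 B=37 C=48] avail[A=27 B=37 C=48] open={}
Step 3: reserve R2 C 5 -> on_hand[A=27 B=37 C=48] avail[A=27 B=37 C=43] open={R2}
Step 4: cancel R2 -> on_hand[A=27 B=37 C=48] avail[A=27 B=37 C=48] open={}
Step 5: reserve R3 A 5 -> on_hand[A=27 B=37 C=48] avail[A=22 B=37 C=48] open={R3}
Step 6: reserve R4 C 2 -> on_hand[A=27 B=37 C=48] avail[A=22 B=37 C=46] open={R3,R4}
Step 7: reserve R5 A 1 -> on_hand[A=27 B=37 C=48] avail[A=21 B=37 C=46] open={R3,R4,R5}
Step 8: reserve R6 A 1 -> on_hand[A=27 B=37 C=48] avail[A=20 B=37 C=46] open={R3,R4,R5,R6}
Step 9: cancel R5 -> on_hand[A=27 B=37 C=48] avail[A=21 B=37 C=46] open={R3,R4,R6}
Step 10: reserve R7 A 3 -> on_hand[A=27 B=37 C=48] avail[A=18 B=37 C=46] open={R3,R4,R6,R7}
Step 11: reserve R8 B 3 -> on_hand[A=27 B=37 C=48] avail[A=18 B=34 C=46] open={R3,R4,R6,R7,R8}
Step 12: commit R8 -> on_hand[A=27 B=34 C=48] avail[A=18 B=34 C=46] open={R3,R4,R6,R7}
Step 13: cancel R6 -> on_hand[A=27 B=34 C=48] avail[A=19 B=34 C=46] open={R3,R4,R7}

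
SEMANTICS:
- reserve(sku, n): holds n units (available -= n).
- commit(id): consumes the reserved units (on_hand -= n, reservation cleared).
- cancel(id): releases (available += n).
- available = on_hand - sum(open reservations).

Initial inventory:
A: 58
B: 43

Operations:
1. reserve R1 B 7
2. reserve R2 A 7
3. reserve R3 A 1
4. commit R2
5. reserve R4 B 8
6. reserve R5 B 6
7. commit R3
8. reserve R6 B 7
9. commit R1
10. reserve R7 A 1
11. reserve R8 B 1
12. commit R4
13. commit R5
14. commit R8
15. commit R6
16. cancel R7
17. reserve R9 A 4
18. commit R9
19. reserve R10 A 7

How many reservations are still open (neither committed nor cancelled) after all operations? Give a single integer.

Answer: 1

Derivation:
Step 1: reserve R1 B 7 -> on_hand[A=58 B=43] avail[A=58 B=36] open={R1}
Step 2: reserve R2 A 7 -> on_hand[A=58 B=43] avail[A=51 B=36] open={R1,R2}
Step 3: reserve R3 A 1 -> on_hand[A=58 B=43] avail[A=50 B=36] open={R1,R2,R3}
Step 4: commit R2 -> on_hand[A=51 B=43] avail[A=50 B=36] open={R1,R3}
Step 5: reserve R4 B 8 -> on_hand[A=51 B=43] avail[A=50 B=28] open={R1,R3,R4}
Step 6: reserve R5 B 6 -> on_hand[A=51 B=43] avail[A=50 B=22] open={R1,R3,R4,R5}
Step 7: commit R3 -> on_hand[A=50 B=43] avail[A=50 B=22] open={R1,R4,R5}
Step 8: reserve R6 B 7 -> on_hand[A=50 B=43] avail[A=50 B=15] open={R1,R4,R5,R6}
Step 9: commit R1 -> on_hand[A=50 B=36] avail[A=50 B=15] open={R4,R5,R6}
Step 10: reserve R7 A 1 -> on_hand[A=50 B=36] avail[A=49 B=15] open={R4,R5,R6,R7}
Step 11: reserve R8 B 1 -> on_hand[A=50 B=36] avail[A=49 B=14] open={R4,R5,R6,R7,R8}
Step 12: commit R4 -> on_hand[A=50 B=28] avail[A=49 B=14] open={R5,R6,R7,R8}
Step 13: commit R5 -> on_hand[A=50 B=22] avail[A=49 B=14] open={R6,R7,R8}
Step 14: commit R8 -> on_hand[A=50 B=21] avail[A=49 B=14] open={R6,R7}
Step 15: commit R6 -> on_hand[A=50 B=14] avail[A=49 B=14] open={R7}
Step 16: cancel R7 -> on_hand[A=50 B=14] avail[A=50 B=14] open={}
Step 17: reserve R9 A 4 -> on_hand[A=50 B=14] avail[A=46 B=14] open={R9}
Step 18: commit R9 -> on_hand[A=46 B=14] avail[A=46 B=14] open={}
Step 19: reserve R10 A 7 -> on_hand[A=46 B=14] avail[A=39 B=14] open={R10}
Open reservations: ['R10'] -> 1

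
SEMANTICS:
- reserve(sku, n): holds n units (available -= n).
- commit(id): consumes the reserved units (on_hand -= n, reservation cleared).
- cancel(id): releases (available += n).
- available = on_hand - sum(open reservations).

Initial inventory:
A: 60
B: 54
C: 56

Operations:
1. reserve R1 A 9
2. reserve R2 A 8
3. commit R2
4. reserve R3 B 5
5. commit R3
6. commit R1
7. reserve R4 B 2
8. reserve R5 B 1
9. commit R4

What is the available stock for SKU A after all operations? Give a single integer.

Answer: 43

Derivation:
Step 1: reserve R1 A 9 -> on_hand[A=60 B=54 C=56] avail[A=51 B=54 C=56] open={R1}
Step 2: reserve R2 A 8 -> on_hand[A=60 B=54 C=56] avail[A=43 B=54 C=56] open={R1,R2}
Step 3: commit R2 -> on_hand[A=52 B=54 C=56] avail[A=43 B=54 C=56] open={R1}
Step 4: reserve R3 B 5 -> on_hand[A=52 B=54 C=56] avail[A=43 B=49 C=56] open={R1,R3}
Step 5: commit R3 -> on_hand[A=52 B=49 C=56] avail[A=43 B=49 C=56] open={R1}
Step 6: commit R1 -> on_hand[A=43 B=49 C=56] avail[A=43 B=49 C=56] open={}
Step 7: reserve R4 B 2 -> on_hand[A=43 B=49 C=56] avail[A=43 B=47 C=56] open={R4}
Step 8: reserve R5 B 1 -> on_hand[A=43 B=49 C=56] avail[A=43 B=46 C=56] open={R4,R5}
Step 9: commit R4 -> on_hand[A=43 B=47 C=56] avail[A=43 B=46 C=56] open={R5}
Final available[A] = 43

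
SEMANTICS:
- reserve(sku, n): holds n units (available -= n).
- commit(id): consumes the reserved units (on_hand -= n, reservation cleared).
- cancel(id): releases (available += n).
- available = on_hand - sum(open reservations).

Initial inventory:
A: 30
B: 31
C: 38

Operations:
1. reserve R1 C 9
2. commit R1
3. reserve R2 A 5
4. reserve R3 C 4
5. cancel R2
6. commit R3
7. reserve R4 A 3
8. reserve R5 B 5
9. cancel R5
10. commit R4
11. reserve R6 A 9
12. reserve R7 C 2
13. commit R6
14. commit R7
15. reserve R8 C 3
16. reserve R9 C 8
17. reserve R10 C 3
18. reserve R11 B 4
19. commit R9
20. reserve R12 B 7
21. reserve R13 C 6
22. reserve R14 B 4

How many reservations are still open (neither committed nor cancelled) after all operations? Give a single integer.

Answer: 6

Derivation:
Step 1: reserve R1 C 9 -> on_hand[A=30 B=31 C=38] avail[A=30 B=31 C=29] open={R1}
Step 2: commit R1 -> on_hand[A=30 B=31 C=29] avail[A=30 B=31 C=29] open={}
Step 3: reserve R2 A 5 -> on_hand[A=30 B=31 C=29] avail[A=25 B=31 C=29] open={R2}
Step 4: reserve R3 C 4 -> on_hand[A=30 B=31 C=29] avail[A=25 B=31 C=25] open={R2,R3}
Step 5: cancel R2 -> on_hand[A=30 B=31 C=29] avail[A=30 B=31 C=25] open={R3}
Step 6: commit R3 -> on_hand[A=30 B=31 C=25] avail[A=30 B=31 C=25] open={}
Step 7: reserve R4 A 3 -> on_hand[A=30 B=31 C=25] avail[A=27 B=31 C=25] open={R4}
Step 8: reserve R5 B 5 -> on_hand[A=30 B=31 C=25] avail[A=27 B=26 C=25] open={R4,R5}
Step 9: cancel R5 -> on_hand[A=30 B=31 C=25] avail[A=27 B=31 C=25] open={R4}
Step 10: commit R4 -> on_hand[A=27 B=31 C=25] avail[A=27 B=31 C=25] open={}
Step 11: reserve R6 A 9 -> on_hand[A=27 B=31 C=25] avail[A=18 B=31 C=25] open={R6}
Step 12: reserve R7 C 2 -> on_hand[A=27 B=31 C=25] avail[A=18 B=31 C=23] open={R6,R7}
Step 13: commit R6 -> on_hand[A=18 B=31 C=25] avail[A=18 B=31 C=23] open={R7}
Step 14: commit R7 -> on_hand[A=18 B=31 C=23] avail[A=18 B=31 C=23] open={}
Step 15: reserve R8 C 3 -> on_hand[A=18 B=31 C=23] avail[A=18 B=31 C=20] open={R8}
Step 16: reserve R9 C 8 -> on_hand[A=18 B=31 C=23] avail[A=18 B=31 C=12] open={R8,R9}
Step 17: reserve R10 C 3 -> on_hand[A=18 B=31 C=23] avail[A=18 B=31 C=9] open={R10,R8,R9}
Step 18: reserve R11 B 4 -> on_hand[A=18 B=31 C=23] avail[A=18 B=27 C=9] open={R10,R11,R8,R9}
Step 19: commit R9 -> on_hand[A=18 B=31 C=15] avail[A=18 B=27 C=9] open={R10,R11,R8}
Step 20: reserve R12 B 7 -> on_hand[A=18 B=31 C=15] avail[A=18 B=20 C=9] open={R10,R11,R12,R8}
Step 21: reserve R13 C 6 -> on_hand[A=18 B=31 C=15] avail[A=18 B=20 C=3] open={R10,R11,R12,R13,R8}
Step 22: reserve R14 B 4 -> on_hand[A=18 B=31 C=15] avail[A=18 B=16 C=3] open={R10,R11,R12,R13,R14,R8}
Open reservations: ['R10', 'R11', 'R12', 'R13', 'R14', 'R8'] -> 6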